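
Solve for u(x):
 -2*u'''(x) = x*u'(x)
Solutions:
 u(x) = C1 + Integral(C2*airyai(-2^(2/3)*x/2) + C3*airybi(-2^(2/3)*x/2), x)


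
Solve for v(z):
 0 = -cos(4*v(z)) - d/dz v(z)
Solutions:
 v(z) = -asin((C1 + exp(8*z))/(C1 - exp(8*z)))/4 + pi/4
 v(z) = asin((C1 + exp(8*z))/(C1 - exp(8*z)))/4


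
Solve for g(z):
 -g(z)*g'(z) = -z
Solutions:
 g(z) = -sqrt(C1 + z^2)
 g(z) = sqrt(C1 + z^2)


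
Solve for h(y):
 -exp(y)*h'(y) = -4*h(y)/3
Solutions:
 h(y) = C1*exp(-4*exp(-y)/3)


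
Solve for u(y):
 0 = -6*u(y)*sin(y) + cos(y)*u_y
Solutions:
 u(y) = C1/cos(y)^6


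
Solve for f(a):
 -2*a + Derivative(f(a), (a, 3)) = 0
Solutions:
 f(a) = C1 + C2*a + C3*a^2 + a^4/12


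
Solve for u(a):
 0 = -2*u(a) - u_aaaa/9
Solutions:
 u(a) = (C1*sin(2^(3/4)*sqrt(3)*a/2) + C2*cos(2^(3/4)*sqrt(3)*a/2))*exp(-2^(3/4)*sqrt(3)*a/2) + (C3*sin(2^(3/4)*sqrt(3)*a/2) + C4*cos(2^(3/4)*sqrt(3)*a/2))*exp(2^(3/4)*sqrt(3)*a/2)


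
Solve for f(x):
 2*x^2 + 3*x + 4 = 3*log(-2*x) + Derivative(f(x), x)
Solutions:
 f(x) = C1 + 2*x^3/3 + 3*x^2/2 - 3*x*log(-x) + x*(7 - 3*log(2))


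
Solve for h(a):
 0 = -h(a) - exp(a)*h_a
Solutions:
 h(a) = C1*exp(exp(-a))


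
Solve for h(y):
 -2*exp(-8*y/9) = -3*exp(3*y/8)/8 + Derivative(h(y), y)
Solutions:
 h(y) = C1 + exp(3*y/8) + 9*exp(-8*y/9)/4


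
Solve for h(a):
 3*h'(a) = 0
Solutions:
 h(a) = C1


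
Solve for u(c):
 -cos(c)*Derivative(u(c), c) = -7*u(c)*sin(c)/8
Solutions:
 u(c) = C1/cos(c)^(7/8)


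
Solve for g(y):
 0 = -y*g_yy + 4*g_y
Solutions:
 g(y) = C1 + C2*y^5


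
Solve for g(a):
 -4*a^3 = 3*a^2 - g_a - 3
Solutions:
 g(a) = C1 + a^4 + a^3 - 3*a


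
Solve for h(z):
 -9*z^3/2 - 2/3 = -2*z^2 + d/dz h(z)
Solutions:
 h(z) = C1 - 9*z^4/8 + 2*z^3/3 - 2*z/3


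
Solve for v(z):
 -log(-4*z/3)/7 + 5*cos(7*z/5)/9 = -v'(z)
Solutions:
 v(z) = C1 + z*log(-z)/7 - z*log(3)/7 - z/7 + 2*z*log(2)/7 - 25*sin(7*z/5)/63


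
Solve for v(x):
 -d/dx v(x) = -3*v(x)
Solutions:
 v(x) = C1*exp(3*x)


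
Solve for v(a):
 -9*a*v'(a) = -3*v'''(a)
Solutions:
 v(a) = C1 + Integral(C2*airyai(3^(1/3)*a) + C3*airybi(3^(1/3)*a), a)


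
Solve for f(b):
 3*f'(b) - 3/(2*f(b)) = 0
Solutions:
 f(b) = -sqrt(C1 + b)
 f(b) = sqrt(C1 + b)


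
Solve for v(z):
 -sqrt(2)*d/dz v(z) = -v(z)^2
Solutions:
 v(z) = -2/(C1 + sqrt(2)*z)


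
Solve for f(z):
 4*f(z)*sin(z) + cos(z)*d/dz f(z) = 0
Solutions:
 f(z) = C1*cos(z)^4


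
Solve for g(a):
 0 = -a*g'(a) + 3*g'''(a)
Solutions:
 g(a) = C1 + Integral(C2*airyai(3^(2/3)*a/3) + C3*airybi(3^(2/3)*a/3), a)


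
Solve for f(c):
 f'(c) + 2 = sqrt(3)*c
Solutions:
 f(c) = C1 + sqrt(3)*c^2/2 - 2*c


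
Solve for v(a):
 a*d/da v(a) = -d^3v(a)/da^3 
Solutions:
 v(a) = C1 + Integral(C2*airyai(-a) + C3*airybi(-a), a)


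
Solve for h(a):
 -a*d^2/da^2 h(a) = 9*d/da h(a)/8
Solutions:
 h(a) = C1 + C2/a^(1/8)


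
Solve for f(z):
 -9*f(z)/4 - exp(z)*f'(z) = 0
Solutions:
 f(z) = C1*exp(9*exp(-z)/4)


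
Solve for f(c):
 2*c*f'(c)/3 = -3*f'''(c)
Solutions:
 f(c) = C1 + Integral(C2*airyai(-6^(1/3)*c/3) + C3*airybi(-6^(1/3)*c/3), c)


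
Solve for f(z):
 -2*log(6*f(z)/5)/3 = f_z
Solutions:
 -3*Integral(1/(-log(_y) - log(6) + log(5)), (_y, f(z)))/2 = C1 - z


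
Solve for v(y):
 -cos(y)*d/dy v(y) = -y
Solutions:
 v(y) = C1 + Integral(y/cos(y), y)


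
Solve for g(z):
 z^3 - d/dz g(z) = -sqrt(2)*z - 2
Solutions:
 g(z) = C1 + z^4/4 + sqrt(2)*z^2/2 + 2*z


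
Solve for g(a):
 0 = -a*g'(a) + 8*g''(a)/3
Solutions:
 g(a) = C1 + C2*erfi(sqrt(3)*a/4)


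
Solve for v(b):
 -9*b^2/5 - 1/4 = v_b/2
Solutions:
 v(b) = C1 - 6*b^3/5 - b/2


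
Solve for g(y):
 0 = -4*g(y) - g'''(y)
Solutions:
 g(y) = C3*exp(-2^(2/3)*y) + (C1*sin(2^(2/3)*sqrt(3)*y/2) + C2*cos(2^(2/3)*sqrt(3)*y/2))*exp(2^(2/3)*y/2)


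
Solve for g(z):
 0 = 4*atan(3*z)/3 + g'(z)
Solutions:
 g(z) = C1 - 4*z*atan(3*z)/3 + 2*log(9*z^2 + 1)/9


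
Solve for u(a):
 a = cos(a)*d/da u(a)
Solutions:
 u(a) = C1 + Integral(a/cos(a), a)


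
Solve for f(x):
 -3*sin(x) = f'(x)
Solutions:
 f(x) = C1 + 3*cos(x)


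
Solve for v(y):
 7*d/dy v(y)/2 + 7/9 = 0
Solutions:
 v(y) = C1 - 2*y/9


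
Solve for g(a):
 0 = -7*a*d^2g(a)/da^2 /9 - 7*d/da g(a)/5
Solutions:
 g(a) = C1 + C2/a^(4/5)


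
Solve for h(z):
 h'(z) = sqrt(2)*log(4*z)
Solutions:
 h(z) = C1 + sqrt(2)*z*log(z) - sqrt(2)*z + 2*sqrt(2)*z*log(2)


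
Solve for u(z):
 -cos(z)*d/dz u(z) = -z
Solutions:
 u(z) = C1 + Integral(z/cos(z), z)


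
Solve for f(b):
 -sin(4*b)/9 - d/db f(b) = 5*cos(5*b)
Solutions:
 f(b) = C1 - sin(5*b) + cos(4*b)/36


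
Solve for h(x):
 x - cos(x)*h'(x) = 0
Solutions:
 h(x) = C1 + Integral(x/cos(x), x)


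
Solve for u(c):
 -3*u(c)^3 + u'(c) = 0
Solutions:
 u(c) = -sqrt(2)*sqrt(-1/(C1 + 3*c))/2
 u(c) = sqrt(2)*sqrt(-1/(C1 + 3*c))/2


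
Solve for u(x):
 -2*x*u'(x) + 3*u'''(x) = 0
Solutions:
 u(x) = C1 + Integral(C2*airyai(2^(1/3)*3^(2/3)*x/3) + C3*airybi(2^(1/3)*3^(2/3)*x/3), x)


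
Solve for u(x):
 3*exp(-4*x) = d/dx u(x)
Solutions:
 u(x) = C1 - 3*exp(-4*x)/4


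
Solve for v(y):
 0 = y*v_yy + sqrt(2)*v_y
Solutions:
 v(y) = C1 + C2*y^(1 - sqrt(2))


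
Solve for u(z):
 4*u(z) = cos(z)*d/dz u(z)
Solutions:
 u(z) = C1*(sin(z)^2 + 2*sin(z) + 1)/(sin(z)^2 - 2*sin(z) + 1)


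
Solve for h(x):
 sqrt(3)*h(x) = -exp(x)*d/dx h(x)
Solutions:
 h(x) = C1*exp(sqrt(3)*exp(-x))


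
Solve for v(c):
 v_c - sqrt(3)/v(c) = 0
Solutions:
 v(c) = -sqrt(C1 + 2*sqrt(3)*c)
 v(c) = sqrt(C1 + 2*sqrt(3)*c)


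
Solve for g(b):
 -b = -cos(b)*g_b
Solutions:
 g(b) = C1 + Integral(b/cos(b), b)


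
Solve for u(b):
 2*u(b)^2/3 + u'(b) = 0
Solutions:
 u(b) = 3/(C1 + 2*b)


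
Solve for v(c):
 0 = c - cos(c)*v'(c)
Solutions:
 v(c) = C1 + Integral(c/cos(c), c)


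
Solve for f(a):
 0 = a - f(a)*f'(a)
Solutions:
 f(a) = -sqrt(C1 + a^2)
 f(a) = sqrt(C1 + a^2)


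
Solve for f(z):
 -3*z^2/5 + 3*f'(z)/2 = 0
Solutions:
 f(z) = C1 + 2*z^3/15


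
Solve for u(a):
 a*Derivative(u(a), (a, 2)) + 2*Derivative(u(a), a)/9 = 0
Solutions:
 u(a) = C1 + C2*a^(7/9)


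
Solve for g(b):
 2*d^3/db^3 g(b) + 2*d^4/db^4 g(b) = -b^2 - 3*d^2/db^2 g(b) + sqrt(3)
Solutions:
 g(b) = C1 + C2*b - b^4/36 + 2*b^3/27 + b^2*(4 + 9*sqrt(3))/54 + (C3*sin(sqrt(5)*b/2) + C4*cos(sqrt(5)*b/2))*exp(-b/2)


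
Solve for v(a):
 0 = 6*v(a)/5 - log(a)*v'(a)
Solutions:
 v(a) = C1*exp(6*li(a)/5)


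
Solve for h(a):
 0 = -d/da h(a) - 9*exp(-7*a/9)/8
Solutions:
 h(a) = C1 + 81*exp(-7*a/9)/56


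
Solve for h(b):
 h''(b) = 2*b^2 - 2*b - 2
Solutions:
 h(b) = C1 + C2*b + b^4/6 - b^3/3 - b^2


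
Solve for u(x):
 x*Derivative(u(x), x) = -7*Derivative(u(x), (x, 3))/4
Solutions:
 u(x) = C1 + Integral(C2*airyai(-14^(2/3)*x/7) + C3*airybi(-14^(2/3)*x/7), x)


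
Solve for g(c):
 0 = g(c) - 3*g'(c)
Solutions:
 g(c) = C1*exp(c/3)


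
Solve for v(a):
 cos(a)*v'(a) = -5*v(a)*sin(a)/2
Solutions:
 v(a) = C1*cos(a)^(5/2)


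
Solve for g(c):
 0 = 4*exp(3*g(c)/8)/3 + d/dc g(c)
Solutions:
 g(c) = 8*log((-1 - sqrt(3)*I)*(1/(C1 + 4*c))^(1/3))
 g(c) = 8*log((-1 + sqrt(3)*I)*(1/(C1 + 4*c))^(1/3))
 g(c) = 8*log(1/(C1 + 4*c))/3 + 8*log(2)


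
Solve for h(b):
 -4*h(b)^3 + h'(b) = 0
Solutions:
 h(b) = -sqrt(2)*sqrt(-1/(C1 + 4*b))/2
 h(b) = sqrt(2)*sqrt(-1/(C1 + 4*b))/2


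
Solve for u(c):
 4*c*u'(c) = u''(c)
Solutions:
 u(c) = C1 + C2*erfi(sqrt(2)*c)


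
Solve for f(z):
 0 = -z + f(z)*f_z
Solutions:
 f(z) = -sqrt(C1 + z^2)
 f(z) = sqrt(C1 + z^2)


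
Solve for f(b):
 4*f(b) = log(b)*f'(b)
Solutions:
 f(b) = C1*exp(4*li(b))


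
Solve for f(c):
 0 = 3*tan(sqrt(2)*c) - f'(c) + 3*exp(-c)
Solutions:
 f(c) = C1 + 3*sqrt(2)*log(tan(sqrt(2)*c)^2 + 1)/4 - 3*exp(-c)


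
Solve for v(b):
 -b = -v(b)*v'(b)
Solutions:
 v(b) = -sqrt(C1 + b^2)
 v(b) = sqrt(C1 + b^2)


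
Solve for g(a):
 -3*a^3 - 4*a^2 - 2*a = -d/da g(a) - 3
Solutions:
 g(a) = C1 + 3*a^4/4 + 4*a^3/3 + a^2 - 3*a


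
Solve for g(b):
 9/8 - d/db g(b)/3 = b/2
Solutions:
 g(b) = C1 - 3*b^2/4 + 27*b/8


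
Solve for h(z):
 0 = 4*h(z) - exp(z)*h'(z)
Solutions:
 h(z) = C1*exp(-4*exp(-z))


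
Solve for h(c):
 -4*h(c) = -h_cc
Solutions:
 h(c) = C1*exp(-2*c) + C2*exp(2*c)


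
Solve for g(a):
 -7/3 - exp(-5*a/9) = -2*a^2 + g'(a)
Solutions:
 g(a) = C1 + 2*a^3/3 - 7*a/3 + 9*exp(-5*a/9)/5


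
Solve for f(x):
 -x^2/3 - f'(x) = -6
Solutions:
 f(x) = C1 - x^3/9 + 6*x


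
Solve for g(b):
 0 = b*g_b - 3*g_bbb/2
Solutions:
 g(b) = C1 + Integral(C2*airyai(2^(1/3)*3^(2/3)*b/3) + C3*airybi(2^(1/3)*3^(2/3)*b/3), b)


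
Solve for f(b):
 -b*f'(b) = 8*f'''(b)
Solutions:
 f(b) = C1 + Integral(C2*airyai(-b/2) + C3*airybi(-b/2), b)


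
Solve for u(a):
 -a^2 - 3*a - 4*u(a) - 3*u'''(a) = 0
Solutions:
 u(a) = C3*exp(-6^(2/3)*a/3) - a^2/4 - 3*a/4 + (C1*sin(2^(2/3)*3^(1/6)*a/2) + C2*cos(2^(2/3)*3^(1/6)*a/2))*exp(6^(2/3)*a/6)


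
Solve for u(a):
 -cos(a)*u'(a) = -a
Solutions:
 u(a) = C1 + Integral(a/cos(a), a)


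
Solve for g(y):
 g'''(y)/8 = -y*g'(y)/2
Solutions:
 g(y) = C1 + Integral(C2*airyai(-2^(2/3)*y) + C3*airybi(-2^(2/3)*y), y)


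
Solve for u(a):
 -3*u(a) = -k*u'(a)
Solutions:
 u(a) = C1*exp(3*a/k)


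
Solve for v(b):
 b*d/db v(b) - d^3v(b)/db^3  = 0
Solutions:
 v(b) = C1 + Integral(C2*airyai(b) + C3*airybi(b), b)


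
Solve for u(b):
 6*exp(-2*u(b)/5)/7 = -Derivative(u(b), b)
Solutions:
 u(b) = 5*log(-sqrt(C1 - 6*b)) - 5*log(35) + 5*log(70)/2
 u(b) = 5*log(C1 - 6*b)/2 - 5*log(35) + 5*log(70)/2


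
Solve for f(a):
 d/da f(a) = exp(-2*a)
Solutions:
 f(a) = C1 - exp(-2*a)/2


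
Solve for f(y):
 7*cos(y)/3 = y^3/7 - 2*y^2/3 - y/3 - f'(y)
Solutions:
 f(y) = C1 + y^4/28 - 2*y^3/9 - y^2/6 - 7*sin(y)/3


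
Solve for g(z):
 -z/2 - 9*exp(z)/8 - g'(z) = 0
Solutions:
 g(z) = C1 - z^2/4 - 9*exp(z)/8


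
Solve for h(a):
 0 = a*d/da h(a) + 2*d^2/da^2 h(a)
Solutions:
 h(a) = C1 + C2*erf(a/2)


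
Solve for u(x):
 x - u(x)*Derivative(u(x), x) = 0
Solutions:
 u(x) = -sqrt(C1 + x^2)
 u(x) = sqrt(C1 + x^2)


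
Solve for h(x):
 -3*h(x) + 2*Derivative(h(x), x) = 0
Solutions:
 h(x) = C1*exp(3*x/2)


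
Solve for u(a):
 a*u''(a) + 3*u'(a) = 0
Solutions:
 u(a) = C1 + C2/a^2


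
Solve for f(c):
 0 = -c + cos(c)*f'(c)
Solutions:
 f(c) = C1 + Integral(c/cos(c), c)


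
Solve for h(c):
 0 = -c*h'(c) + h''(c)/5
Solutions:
 h(c) = C1 + C2*erfi(sqrt(10)*c/2)


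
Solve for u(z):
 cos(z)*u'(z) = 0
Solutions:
 u(z) = C1


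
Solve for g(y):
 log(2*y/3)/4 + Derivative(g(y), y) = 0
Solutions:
 g(y) = C1 - y*log(y)/4 - y*log(2)/4 + y/4 + y*log(3)/4


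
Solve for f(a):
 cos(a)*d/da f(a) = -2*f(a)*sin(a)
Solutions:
 f(a) = C1*cos(a)^2


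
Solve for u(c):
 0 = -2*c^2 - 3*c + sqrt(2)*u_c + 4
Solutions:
 u(c) = C1 + sqrt(2)*c^3/3 + 3*sqrt(2)*c^2/4 - 2*sqrt(2)*c


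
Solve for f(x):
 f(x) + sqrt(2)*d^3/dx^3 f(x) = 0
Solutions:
 f(x) = C3*exp(-2^(5/6)*x/2) + (C1*sin(2^(5/6)*sqrt(3)*x/4) + C2*cos(2^(5/6)*sqrt(3)*x/4))*exp(2^(5/6)*x/4)


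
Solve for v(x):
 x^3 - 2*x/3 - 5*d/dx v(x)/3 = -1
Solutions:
 v(x) = C1 + 3*x^4/20 - x^2/5 + 3*x/5


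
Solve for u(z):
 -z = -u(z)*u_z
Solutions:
 u(z) = -sqrt(C1 + z^2)
 u(z) = sqrt(C1 + z^2)


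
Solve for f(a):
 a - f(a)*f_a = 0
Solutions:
 f(a) = -sqrt(C1 + a^2)
 f(a) = sqrt(C1 + a^2)


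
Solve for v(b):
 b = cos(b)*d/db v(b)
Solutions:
 v(b) = C1 + Integral(b/cos(b), b)


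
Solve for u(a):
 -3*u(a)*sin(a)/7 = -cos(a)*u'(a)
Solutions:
 u(a) = C1/cos(a)^(3/7)


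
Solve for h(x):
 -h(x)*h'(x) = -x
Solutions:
 h(x) = -sqrt(C1 + x^2)
 h(x) = sqrt(C1 + x^2)


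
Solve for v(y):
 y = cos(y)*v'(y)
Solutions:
 v(y) = C1 + Integral(y/cos(y), y)


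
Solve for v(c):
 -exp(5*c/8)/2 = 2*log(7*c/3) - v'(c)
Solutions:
 v(c) = C1 + 2*c*log(c) + 2*c*(-log(3) - 1 + log(7)) + 4*exp(5*c/8)/5


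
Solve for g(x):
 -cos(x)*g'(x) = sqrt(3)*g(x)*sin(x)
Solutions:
 g(x) = C1*cos(x)^(sqrt(3))


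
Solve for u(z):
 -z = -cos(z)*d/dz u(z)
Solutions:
 u(z) = C1 + Integral(z/cos(z), z)


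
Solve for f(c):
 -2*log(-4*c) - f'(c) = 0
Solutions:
 f(c) = C1 - 2*c*log(-c) + 2*c*(1 - 2*log(2))


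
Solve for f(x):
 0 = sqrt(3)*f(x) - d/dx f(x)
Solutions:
 f(x) = C1*exp(sqrt(3)*x)


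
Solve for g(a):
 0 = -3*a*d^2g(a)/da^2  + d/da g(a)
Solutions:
 g(a) = C1 + C2*a^(4/3)


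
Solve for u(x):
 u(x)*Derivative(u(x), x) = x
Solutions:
 u(x) = -sqrt(C1 + x^2)
 u(x) = sqrt(C1 + x^2)


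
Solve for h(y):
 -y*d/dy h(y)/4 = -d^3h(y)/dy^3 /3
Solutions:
 h(y) = C1 + Integral(C2*airyai(6^(1/3)*y/2) + C3*airybi(6^(1/3)*y/2), y)


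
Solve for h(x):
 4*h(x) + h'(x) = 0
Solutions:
 h(x) = C1*exp(-4*x)


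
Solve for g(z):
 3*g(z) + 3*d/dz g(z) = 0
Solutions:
 g(z) = C1*exp(-z)


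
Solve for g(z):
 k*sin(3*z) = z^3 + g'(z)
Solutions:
 g(z) = C1 - k*cos(3*z)/3 - z^4/4


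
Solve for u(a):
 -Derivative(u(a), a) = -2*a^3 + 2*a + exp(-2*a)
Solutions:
 u(a) = C1 + a^4/2 - a^2 + exp(-2*a)/2


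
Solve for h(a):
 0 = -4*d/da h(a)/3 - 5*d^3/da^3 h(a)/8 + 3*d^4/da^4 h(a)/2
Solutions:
 h(a) = C1 + C2*exp(a*(-(144*sqrt(20986) + 20861)^(1/3) - 25/(144*sqrt(20986) + 20861)^(1/3) + 10)/72)*sin(sqrt(3)*a*(-(144*sqrt(20986) + 20861)^(1/3) + 25/(144*sqrt(20986) + 20861)^(1/3))/72) + C3*exp(a*(-(144*sqrt(20986) + 20861)^(1/3) - 25/(144*sqrt(20986) + 20861)^(1/3) + 10)/72)*cos(sqrt(3)*a*(-(144*sqrt(20986) + 20861)^(1/3) + 25/(144*sqrt(20986) + 20861)^(1/3))/72) + C4*exp(a*(25/(144*sqrt(20986) + 20861)^(1/3) + 5 + (144*sqrt(20986) + 20861)^(1/3))/36)


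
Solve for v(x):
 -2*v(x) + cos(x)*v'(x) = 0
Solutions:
 v(x) = C1*(sin(x) + 1)/(sin(x) - 1)


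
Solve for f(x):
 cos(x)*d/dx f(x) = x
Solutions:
 f(x) = C1 + Integral(x/cos(x), x)


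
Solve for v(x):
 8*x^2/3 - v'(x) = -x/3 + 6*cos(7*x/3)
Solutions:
 v(x) = C1 + 8*x^3/9 + x^2/6 - 18*sin(7*x/3)/7


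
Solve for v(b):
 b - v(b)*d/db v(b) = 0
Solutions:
 v(b) = -sqrt(C1 + b^2)
 v(b) = sqrt(C1 + b^2)


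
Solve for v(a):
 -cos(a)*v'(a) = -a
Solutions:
 v(a) = C1 + Integral(a/cos(a), a)


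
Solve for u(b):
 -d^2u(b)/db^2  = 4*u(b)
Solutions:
 u(b) = C1*sin(2*b) + C2*cos(2*b)


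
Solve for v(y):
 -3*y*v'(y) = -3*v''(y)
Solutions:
 v(y) = C1 + C2*erfi(sqrt(2)*y/2)


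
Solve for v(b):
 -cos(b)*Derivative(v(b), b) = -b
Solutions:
 v(b) = C1 + Integral(b/cos(b), b)


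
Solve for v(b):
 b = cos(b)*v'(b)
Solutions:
 v(b) = C1 + Integral(b/cos(b), b)


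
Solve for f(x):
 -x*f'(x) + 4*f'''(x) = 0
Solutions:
 f(x) = C1 + Integral(C2*airyai(2^(1/3)*x/2) + C3*airybi(2^(1/3)*x/2), x)


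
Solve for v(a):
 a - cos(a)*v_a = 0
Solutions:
 v(a) = C1 + Integral(a/cos(a), a)


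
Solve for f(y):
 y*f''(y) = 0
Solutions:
 f(y) = C1 + C2*y


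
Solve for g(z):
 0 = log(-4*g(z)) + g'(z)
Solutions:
 Integral(1/(log(-_y) + 2*log(2)), (_y, g(z))) = C1 - z


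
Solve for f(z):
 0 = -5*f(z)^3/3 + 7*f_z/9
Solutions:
 f(z) = -sqrt(14)*sqrt(-1/(C1 + 15*z))/2
 f(z) = sqrt(14)*sqrt(-1/(C1 + 15*z))/2


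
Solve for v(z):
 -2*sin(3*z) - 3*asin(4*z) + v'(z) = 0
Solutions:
 v(z) = C1 + 3*z*asin(4*z) + 3*sqrt(1 - 16*z^2)/4 - 2*cos(3*z)/3


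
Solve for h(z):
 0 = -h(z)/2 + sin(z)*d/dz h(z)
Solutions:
 h(z) = C1*(cos(z) - 1)^(1/4)/(cos(z) + 1)^(1/4)


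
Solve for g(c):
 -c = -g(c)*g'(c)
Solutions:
 g(c) = -sqrt(C1 + c^2)
 g(c) = sqrt(C1 + c^2)


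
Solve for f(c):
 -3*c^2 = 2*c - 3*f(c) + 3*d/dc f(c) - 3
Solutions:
 f(c) = C1*exp(c) + c^2 + 8*c/3 + 5/3


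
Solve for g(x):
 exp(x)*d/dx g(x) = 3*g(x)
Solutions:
 g(x) = C1*exp(-3*exp(-x))


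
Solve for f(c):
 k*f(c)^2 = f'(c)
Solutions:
 f(c) = -1/(C1 + c*k)


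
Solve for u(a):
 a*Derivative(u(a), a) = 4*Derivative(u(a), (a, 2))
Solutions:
 u(a) = C1 + C2*erfi(sqrt(2)*a/4)


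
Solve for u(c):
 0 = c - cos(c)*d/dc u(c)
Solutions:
 u(c) = C1 + Integral(c/cos(c), c)


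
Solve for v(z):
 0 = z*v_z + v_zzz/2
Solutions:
 v(z) = C1 + Integral(C2*airyai(-2^(1/3)*z) + C3*airybi(-2^(1/3)*z), z)


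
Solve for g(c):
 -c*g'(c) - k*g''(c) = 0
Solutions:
 g(c) = C1 + C2*sqrt(k)*erf(sqrt(2)*c*sqrt(1/k)/2)


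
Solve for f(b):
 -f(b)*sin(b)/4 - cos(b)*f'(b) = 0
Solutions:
 f(b) = C1*cos(b)^(1/4)


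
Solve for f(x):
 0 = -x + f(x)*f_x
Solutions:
 f(x) = -sqrt(C1 + x^2)
 f(x) = sqrt(C1 + x^2)


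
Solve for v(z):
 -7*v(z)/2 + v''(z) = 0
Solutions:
 v(z) = C1*exp(-sqrt(14)*z/2) + C2*exp(sqrt(14)*z/2)


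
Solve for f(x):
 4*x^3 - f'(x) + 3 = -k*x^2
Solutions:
 f(x) = C1 + k*x^3/3 + x^4 + 3*x


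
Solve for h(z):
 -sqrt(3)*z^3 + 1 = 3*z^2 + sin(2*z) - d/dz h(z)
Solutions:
 h(z) = C1 + sqrt(3)*z^4/4 + z^3 - z - cos(2*z)/2


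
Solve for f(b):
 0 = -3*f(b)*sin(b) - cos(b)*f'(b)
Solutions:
 f(b) = C1*cos(b)^3


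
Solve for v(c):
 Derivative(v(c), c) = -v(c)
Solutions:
 v(c) = C1*exp(-c)


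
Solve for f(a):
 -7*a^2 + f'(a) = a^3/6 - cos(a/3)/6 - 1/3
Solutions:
 f(a) = C1 + a^4/24 + 7*a^3/3 - a/3 - sin(a/3)/2


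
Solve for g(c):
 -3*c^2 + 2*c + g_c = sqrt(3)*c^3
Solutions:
 g(c) = C1 + sqrt(3)*c^4/4 + c^3 - c^2


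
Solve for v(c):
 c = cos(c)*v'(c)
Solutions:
 v(c) = C1 + Integral(c/cos(c), c)


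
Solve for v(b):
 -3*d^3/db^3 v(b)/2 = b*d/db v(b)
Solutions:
 v(b) = C1 + Integral(C2*airyai(-2^(1/3)*3^(2/3)*b/3) + C3*airybi(-2^(1/3)*3^(2/3)*b/3), b)


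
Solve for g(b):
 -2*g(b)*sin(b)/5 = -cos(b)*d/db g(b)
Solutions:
 g(b) = C1/cos(b)^(2/5)


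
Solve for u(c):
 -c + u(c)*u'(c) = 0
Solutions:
 u(c) = -sqrt(C1 + c^2)
 u(c) = sqrt(C1 + c^2)


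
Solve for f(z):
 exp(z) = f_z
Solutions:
 f(z) = C1 + exp(z)


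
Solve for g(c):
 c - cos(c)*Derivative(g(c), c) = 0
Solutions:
 g(c) = C1 + Integral(c/cos(c), c)


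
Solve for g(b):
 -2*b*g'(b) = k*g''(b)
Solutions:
 g(b) = C1 + C2*sqrt(k)*erf(b*sqrt(1/k))


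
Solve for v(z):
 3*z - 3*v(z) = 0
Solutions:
 v(z) = z


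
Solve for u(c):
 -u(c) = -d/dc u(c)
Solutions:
 u(c) = C1*exp(c)


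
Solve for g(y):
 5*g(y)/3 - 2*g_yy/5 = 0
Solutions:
 g(y) = C1*exp(-5*sqrt(6)*y/6) + C2*exp(5*sqrt(6)*y/6)


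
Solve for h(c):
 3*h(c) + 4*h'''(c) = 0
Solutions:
 h(c) = C3*exp(-6^(1/3)*c/2) + (C1*sin(2^(1/3)*3^(5/6)*c/4) + C2*cos(2^(1/3)*3^(5/6)*c/4))*exp(6^(1/3)*c/4)


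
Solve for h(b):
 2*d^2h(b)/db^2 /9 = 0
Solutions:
 h(b) = C1 + C2*b


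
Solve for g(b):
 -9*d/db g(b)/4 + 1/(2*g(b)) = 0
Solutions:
 g(b) = -sqrt(C1 + 4*b)/3
 g(b) = sqrt(C1 + 4*b)/3


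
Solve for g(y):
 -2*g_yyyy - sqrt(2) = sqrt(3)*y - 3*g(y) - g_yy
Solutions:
 g(y) = C1*exp(-sqrt(6)*y/2) + C2*exp(sqrt(6)*y/2) + C3*sin(y) + C4*cos(y) + sqrt(3)*y/3 + sqrt(2)/3


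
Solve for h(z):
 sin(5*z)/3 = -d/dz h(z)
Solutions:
 h(z) = C1 + cos(5*z)/15


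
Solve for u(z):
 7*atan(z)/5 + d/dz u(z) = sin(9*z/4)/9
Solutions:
 u(z) = C1 - 7*z*atan(z)/5 + 7*log(z^2 + 1)/10 - 4*cos(9*z/4)/81


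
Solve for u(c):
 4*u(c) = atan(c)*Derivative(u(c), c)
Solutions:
 u(c) = C1*exp(4*Integral(1/atan(c), c))


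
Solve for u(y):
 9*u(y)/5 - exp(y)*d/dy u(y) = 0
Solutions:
 u(y) = C1*exp(-9*exp(-y)/5)


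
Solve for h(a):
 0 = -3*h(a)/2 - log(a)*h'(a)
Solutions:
 h(a) = C1*exp(-3*li(a)/2)


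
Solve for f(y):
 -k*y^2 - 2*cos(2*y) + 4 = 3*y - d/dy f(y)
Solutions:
 f(y) = C1 + k*y^3/3 + 3*y^2/2 - 4*y + sin(2*y)


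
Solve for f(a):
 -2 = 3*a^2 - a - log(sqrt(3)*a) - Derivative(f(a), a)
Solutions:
 f(a) = C1 + a^3 - a^2/2 - a*log(a) - a*log(3)/2 + 3*a


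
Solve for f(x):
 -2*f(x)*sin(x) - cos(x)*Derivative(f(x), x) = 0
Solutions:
 f(x) = C1*cos(x)^2


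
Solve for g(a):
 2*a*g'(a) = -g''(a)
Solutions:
 g(a) = C1 + C2*erf(a)


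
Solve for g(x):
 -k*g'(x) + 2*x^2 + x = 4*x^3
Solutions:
 g(x) = C1 - x^4/k + 2*x^3/(3*k) + x^2/(2*k)


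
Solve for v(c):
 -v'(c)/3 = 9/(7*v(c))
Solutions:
 v(c) = -sqrt(C1 - 378*c)/7
 v(c) = sqrt(C1 - 378*c)/7


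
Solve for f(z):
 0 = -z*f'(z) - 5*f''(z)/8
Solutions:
 f(z) = C1 + C2*erf(2*sqrt(5)*z/5)


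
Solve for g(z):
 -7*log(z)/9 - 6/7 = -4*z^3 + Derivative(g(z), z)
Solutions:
 g(z) = C1 + z^4 - 7*z*log(z)/9 - 5*z/63


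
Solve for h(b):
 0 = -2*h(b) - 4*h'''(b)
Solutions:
 h(b) = C3*exp(-2^(2/3)*b/2) + (C1*sin(2^(2/3)*sqrt(3)*b/4) + C2*cos(2^(2/3)*sqrt(3)*b/4))*exp(2^(2/3)*b/4)


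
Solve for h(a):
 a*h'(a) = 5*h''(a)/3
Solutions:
 h(a) = C1 + C2*erfi(sqrt(30)*a/10)


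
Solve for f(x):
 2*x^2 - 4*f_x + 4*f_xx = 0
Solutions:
 f(x) = C1 + C2*exp(x) + x^3/6 + x^2/2 + x


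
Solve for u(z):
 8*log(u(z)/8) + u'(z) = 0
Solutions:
 -Integral(1/(-log(_y) + 3*log(2)), (_y, u(z)))/8 = C1 - z


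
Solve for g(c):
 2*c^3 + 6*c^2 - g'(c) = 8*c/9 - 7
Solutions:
 g(c) = C1 + c^4/2 + 2*c^3 - 4*c^2/9 + 7*c


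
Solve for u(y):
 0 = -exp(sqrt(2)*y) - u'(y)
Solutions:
 u(y) = C1 - sqrt(2)*exp(sqrt(2)*y)/2


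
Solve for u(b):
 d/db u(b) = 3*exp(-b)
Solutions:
 u(b) = C1 - 3*exp(-b)


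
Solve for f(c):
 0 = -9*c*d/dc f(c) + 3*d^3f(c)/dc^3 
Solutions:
 f(c) = C1 + Integral(C2*airyai(3^(1/3)*c) + C3*airybi(3^(1/3)*c), c)


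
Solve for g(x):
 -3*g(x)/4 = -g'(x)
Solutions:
 g(x) = C1*exp(3*x/4)


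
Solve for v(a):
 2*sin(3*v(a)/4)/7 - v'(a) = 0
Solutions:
 -2*a/7 + 2*log(cos(3*v(a)/4) - 1)/3 - 2*log(cos(3*v(a)/4) + 1)/3 = C1


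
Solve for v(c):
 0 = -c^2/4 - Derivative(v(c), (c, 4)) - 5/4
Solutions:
 v(c) = C1 + C2*c + C3*c^2 + C4*c^3 - c^6/1440 - 5*c^4/96


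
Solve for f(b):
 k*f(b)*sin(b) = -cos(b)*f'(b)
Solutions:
 f(b) = C1*exp(k*log(cos(b)))


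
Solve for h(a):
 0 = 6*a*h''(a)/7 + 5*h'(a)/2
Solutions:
 h(a) = C1 + C2/a^(23/12)


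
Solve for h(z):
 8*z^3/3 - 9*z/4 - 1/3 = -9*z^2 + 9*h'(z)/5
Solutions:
 h(z) = C1 + 10*z^4/27 + 5*z^3/3 - 5*z^2/8 - 5*z/27


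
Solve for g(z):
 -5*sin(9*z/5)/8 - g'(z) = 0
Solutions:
 g(z) = C1 + 25*cos(9*z/5)/72


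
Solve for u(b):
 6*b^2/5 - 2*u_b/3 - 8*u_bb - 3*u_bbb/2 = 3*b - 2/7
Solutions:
 u(b) = C1 + C2*exp(2*b*(-4 + sqrt(15))/3) + C3*exp(-2*b*(sqrt(15) + 4)/3) + 3*b^3/5 - 477*b^2/20 + 39531*b/70


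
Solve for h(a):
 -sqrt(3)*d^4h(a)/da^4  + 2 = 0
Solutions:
 h(a) = C1 + C2*a + C3*a^2 + C4*a^3 + sqrt(3)*a^4/36


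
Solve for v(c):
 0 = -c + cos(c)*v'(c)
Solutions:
 v(c) = C1 + Integral(c/cos(c), c)


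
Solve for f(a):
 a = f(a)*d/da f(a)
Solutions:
 f(a) = -sqrt(C1 + a^2)
 f(a) = sqrt(C1 + a^2)


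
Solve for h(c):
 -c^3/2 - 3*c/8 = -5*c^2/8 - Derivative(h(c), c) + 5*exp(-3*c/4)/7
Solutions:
 h(c) = C1 + c^4/8 - 5*c^3/24 + 3*c^2/16 - 20*exp(-3*c/4)/21


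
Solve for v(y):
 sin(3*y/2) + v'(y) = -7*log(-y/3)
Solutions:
 v(y) = C1 - 7*y*log(-y) + 7*y + 7*y*log(3) + 2*cos(3*y/2)/3


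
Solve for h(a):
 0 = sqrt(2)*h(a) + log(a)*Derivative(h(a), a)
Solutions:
 h(a) = C1*exp(-sqrt(2)*li(a))


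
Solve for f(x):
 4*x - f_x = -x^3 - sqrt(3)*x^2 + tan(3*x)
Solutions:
 f(x) = C1 + x^4/4 + sqrt(3)*x^3/3 + 2*x^2 + log(cos(3*x))/3


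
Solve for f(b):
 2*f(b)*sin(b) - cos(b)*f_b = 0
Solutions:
 f(b) = C1/cos(b)^2


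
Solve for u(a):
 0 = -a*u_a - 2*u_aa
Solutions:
 u(a) = C1 + C2*erf(a/2)


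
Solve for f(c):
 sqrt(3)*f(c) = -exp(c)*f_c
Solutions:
 f(c) = C1*exp(sqrt(3)*exp(-c))


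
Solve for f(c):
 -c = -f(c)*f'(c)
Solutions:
 f(c) = -sqrt(C1 + c^2)
 f(c) = sqrt(C1 + c^2)


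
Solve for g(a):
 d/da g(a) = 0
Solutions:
 g(a) = C1


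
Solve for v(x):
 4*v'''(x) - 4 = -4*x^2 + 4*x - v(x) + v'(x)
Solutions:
 v(x) = C1*exp(3^(1/3)*x*(3^(1/3)/(sqrt(78) + 9)^(1/3) + (sqrt(78) + 9)^(1/3))/12)*sin(3^(1/6)*x*(-3^(2/3)*(sqrt(78) + 9)^(1/3) + 3/(sqrt(78) + 9)^(1/3))/12) + C2*exp(3^(1/3)*x*(3^(1/3)/(sqrt(78) + 9)^(1/3) + (sqrt(78) + 9)^(1/3))/12)*cos(3^(1/6)*x*(-3^(2/3)*(sqrt(78) + 9)^(1/3) + 3/(sqrt(78) + 9)^(1/3))/12) + C3*exp(-3^(1/3)*x*(3^(1/3)/(sqrt(78) + 9)^(1/3) + (sqrt(78) + 9)^(1/3))/6) - 4*x^2 - 4*x


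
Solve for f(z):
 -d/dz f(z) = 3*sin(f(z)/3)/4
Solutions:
 3*z/4 + 3*log(cos(f(z)/3) - 1)/2 - 3*log(cos(f(z)/3) + 1)/2 = C1


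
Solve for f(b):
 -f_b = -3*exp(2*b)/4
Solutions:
 f(b) = C1 + 3*exp(2*b)/8


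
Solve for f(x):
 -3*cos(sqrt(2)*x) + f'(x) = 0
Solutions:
 f(x) = C1 + 3*sqrt(2)*sin(sqrt(2)*x)/2


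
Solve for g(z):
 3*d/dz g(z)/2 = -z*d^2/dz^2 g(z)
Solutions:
 g(z) = C1 + C2/sqrt(z)


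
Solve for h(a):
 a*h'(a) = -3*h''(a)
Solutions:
 h(a) = C1 + C2*erf(sqrt(6)*a/6)


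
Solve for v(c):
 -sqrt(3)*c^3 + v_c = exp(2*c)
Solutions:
 v(c) = C1 + sqrt(3)*c^4/4 + exp(2*c)/2


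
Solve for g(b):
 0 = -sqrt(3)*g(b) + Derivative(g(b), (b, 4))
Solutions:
 g(b) = C1*exp(-3^(1/8)*b) + C2*exp(3^(1/8)*b) + C3*sin(3^(1/8)*b) + C4*cos(3^(1/8)*b)


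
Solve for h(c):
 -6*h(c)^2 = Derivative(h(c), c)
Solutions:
 h(c) = 1/(C1 + 6*c)


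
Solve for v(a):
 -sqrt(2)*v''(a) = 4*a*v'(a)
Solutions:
 v(a) = C1 + C2*erf(2^(1/4)*a)


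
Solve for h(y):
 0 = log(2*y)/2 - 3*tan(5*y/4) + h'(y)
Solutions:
 h(y) = C1 - y*log(y)/2 - y*log(2)/2 + y/2 - 12*log(cos(5*y/4))/5


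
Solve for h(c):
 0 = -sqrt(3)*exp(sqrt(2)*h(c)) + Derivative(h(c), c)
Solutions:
 h(c) = sqrt(2)*(2*log(-1/(C1 + sqrt(3)*c)) - log(2))/4


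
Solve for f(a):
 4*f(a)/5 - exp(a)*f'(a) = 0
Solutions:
 f(a) = C1*exp(-4*exp(-a)/5)


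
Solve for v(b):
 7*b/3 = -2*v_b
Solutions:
 v(b) = C1 - 7*b^2/12


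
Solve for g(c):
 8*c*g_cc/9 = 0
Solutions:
 g(c) = C1 + C2*c


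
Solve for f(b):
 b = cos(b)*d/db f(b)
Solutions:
 f(b) = C1 + Integral(b/cos(b), b)


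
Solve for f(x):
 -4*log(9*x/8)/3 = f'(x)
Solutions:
 f(x) = C1 - 4*x*log(x)/3 - 8*x*log(3)/3 + 4*x/3 + 4*x*log(2)


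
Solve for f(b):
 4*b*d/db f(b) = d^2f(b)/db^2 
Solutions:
 f(b) = C1 + C2*erfi(sqrt(2)*b)


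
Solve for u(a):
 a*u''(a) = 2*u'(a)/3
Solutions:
 u(a) = C1 + C2*a^(5/3)


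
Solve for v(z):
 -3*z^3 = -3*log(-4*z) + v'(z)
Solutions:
 v(z) = C1 - 3*z^4/4 + 3*z*log(-z) + 3*z*(-1 + 2*log(2))


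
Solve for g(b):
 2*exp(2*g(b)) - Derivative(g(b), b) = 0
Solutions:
 g(b) = log(-sqrt(-1/(C1 + 2*b))) - log(2)/2
 g(b) = log(-1/(C1 + 2*b))/2 - log(2)/2


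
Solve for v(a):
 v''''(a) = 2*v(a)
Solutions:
 v(a) = C1*exp(-2^(1/4)*a) + C2*exp(2^(1/4)*a) + C3*sin(2^(1/4)*a) + C4*cos(2^(1/4)*a)


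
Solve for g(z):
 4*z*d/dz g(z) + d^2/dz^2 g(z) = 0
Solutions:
 g(z) = C1 + C2*erf(sqrt(2)*z)


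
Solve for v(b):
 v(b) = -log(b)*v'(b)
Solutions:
 v(b) = C1*exp(-li(b))


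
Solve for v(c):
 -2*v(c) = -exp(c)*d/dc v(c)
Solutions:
 v(c) = C1*exp(-2*exp(-c))


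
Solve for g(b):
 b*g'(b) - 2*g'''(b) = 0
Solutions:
 g(b) = C1 + Integral(C2*airyai(2^(2/3)*b/2) + C3*airybi(2^(2/3)*b/2), b)


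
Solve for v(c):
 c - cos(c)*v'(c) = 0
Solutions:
 v(c) = C1 + Integral(c/cos(c), c)


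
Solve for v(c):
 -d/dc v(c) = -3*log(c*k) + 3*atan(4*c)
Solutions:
 v(c) = C1 + 3*c*log(c*k) - 3*c*atan(4*c) - 3*c + 3*log(16*c^2 + 1)/8


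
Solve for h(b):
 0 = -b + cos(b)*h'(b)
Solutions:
 h(b) = C1 + Integral(b/cos(b), b)


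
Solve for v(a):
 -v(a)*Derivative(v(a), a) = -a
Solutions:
 v(a) = -sqrt(C1 + a^2)
 v(a) = sqrt(C1 + a^2)


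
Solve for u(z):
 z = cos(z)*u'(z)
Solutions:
 u(z) = C1 + Integral(z/cos(z), z)


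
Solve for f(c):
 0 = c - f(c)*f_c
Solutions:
 f(c) = -sqrt(C1 + c^2)
 f(c) = sqrt(C1 + c^2)


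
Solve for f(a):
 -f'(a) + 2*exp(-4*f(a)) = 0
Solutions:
 f(a) = log(-I*(C1 + 8*a)^(1/4))
 f(a) = log(I*(C1 + 8*a)^(1/4))
 f(a) = log(-(C1 + 8*a)^(1/4))
 f(a) = log(C1 + 8*a)/4


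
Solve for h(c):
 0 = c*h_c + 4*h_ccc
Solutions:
 h(c) = C1 + Integral(C2*airyai(-2^(1/3)*c/2) + C3*airybi(-2^(1/3)*c/2), c)


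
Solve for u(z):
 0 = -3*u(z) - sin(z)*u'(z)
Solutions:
 u(z) = C1*(cos(z) + 1)^(3/2)/(cos(z) - 1)^(3/2)


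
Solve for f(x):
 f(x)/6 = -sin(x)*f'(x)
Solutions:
 f(x) = C1*(cos(x) + 1)^(1/12)/(cos(x) - 1)^(1/12)


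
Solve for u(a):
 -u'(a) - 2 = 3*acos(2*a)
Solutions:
 u(a) = C1 - 3*a*acos(2*a) - 2*a + 3*sqrt(1 - 4*a^2)/2


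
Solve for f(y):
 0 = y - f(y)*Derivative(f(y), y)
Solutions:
 f(y) = -sqrt(C1 + y^2)
 f(y) = sqrt(C1 + y^2)


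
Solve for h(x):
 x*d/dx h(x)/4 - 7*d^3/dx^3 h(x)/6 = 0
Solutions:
 h(x) = C1 + Integral(C2*airyai(14^(2/3)*3^(1/3)*x/14) + C3*airybi(14^(2/3)*3^(1/3)*x/14), x)


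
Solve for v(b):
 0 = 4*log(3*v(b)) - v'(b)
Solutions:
 -Integral(1/(log(_y) + log(3)), (_y, v(b)))/4 = C1 - b


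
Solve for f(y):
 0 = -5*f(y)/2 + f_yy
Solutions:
 f(y) = C1*exp(-sqrt(10)*y/2) + C2*exp(sqrt(10)*y/2)


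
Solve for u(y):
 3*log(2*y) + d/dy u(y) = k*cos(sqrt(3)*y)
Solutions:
 u(y) = C1 + sqrt(3)*k*sin(sqrt(3)*y)/3 - 3*y*log(y) - 3*y*log(2) + 3*y


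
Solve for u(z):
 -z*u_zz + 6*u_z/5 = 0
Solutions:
 u(z) = C1 + C2*z^(11/5)


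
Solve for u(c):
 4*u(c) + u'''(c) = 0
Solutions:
 u(c) = C3*exp(-2^(2/3)*c) + (C1*sin(2^(2/3)*sqrt(3)*c/2) + C2*cos(2^(2/3)*sqrt(3)*c/2))*exp(2^(2/3)*c/2)


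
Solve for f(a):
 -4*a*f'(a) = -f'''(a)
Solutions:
 f(a) = C1 + Integral(C2*airyai(2^(2/3)*a) + C3*airybi(2^(2/3)*a), a)


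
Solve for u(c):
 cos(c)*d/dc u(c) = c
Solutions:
 u(c) = C1 + Integral(c/cos(c), c)


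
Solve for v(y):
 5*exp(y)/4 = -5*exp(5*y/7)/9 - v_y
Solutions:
 v(y) = C1 - 7*exp(5*y/7)/9 - 5*exp(y)/4


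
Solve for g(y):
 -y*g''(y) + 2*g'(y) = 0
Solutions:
 g(y) = C1 + C2*y^3


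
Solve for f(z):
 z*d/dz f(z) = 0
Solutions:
 f(z) = C1


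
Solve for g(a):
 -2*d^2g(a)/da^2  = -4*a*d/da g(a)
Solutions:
 g(a) = C1 + C2*erfi(a)


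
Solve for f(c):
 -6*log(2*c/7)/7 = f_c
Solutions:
 f(c) = C1 - 6*c*log(c)/7 - 6*c*log(2)/7 + 6*c/7 + 6*c*log(7)/7


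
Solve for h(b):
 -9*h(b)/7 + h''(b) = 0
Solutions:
 h(b) = C1*exp(-3*sqrt(7)*b/7) + C2*exp(3*sqrt(7)*b/7)


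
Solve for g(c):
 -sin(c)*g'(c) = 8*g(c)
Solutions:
 g(c) = C1*(cos(c)^4 + 4*cos(c)^3 + 6*cos(c)^2 + 4*cos(c) + 1)/(cos(c)^4 - 4*cos(c)^3 + 6*cos(c)^2 - 4*cos(c) + 1)


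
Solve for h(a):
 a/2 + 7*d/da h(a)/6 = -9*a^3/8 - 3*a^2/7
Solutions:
 h(a) = C1 - 27*a^4/112 - 6*a^3/49 - 3*a^2/14


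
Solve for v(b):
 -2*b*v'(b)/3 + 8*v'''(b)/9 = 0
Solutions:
 v(b) = C1 + Integral(C2*airyai(6^(1/3)*b/2) + C3*airybi(6^(1/3)*b/2), b)


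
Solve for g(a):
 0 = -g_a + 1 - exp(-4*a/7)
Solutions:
 g(a) = C1 + a + 7*exp(-4*a/7)/4


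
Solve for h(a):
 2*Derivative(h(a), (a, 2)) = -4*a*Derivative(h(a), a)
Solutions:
 h(a) = C1 + C2*erf(a)


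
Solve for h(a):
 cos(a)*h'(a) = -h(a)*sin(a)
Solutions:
 h(a) = C1*cos(a)


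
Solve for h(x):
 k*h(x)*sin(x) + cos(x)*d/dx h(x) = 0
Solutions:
 h(x) = C1*exp(k*log(cos(x)))


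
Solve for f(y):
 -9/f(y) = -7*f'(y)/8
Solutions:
 f(y) = -sqrt(C1 + 1008*y)/7
 f(y) = sqrt(C1 + 1008*y)/7


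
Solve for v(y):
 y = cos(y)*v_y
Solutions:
 v(y) = C1 + Integral(y/cos(y), y)


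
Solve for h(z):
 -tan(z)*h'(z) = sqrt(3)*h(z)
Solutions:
 h(z) = C1/sin(z)^(sqrt(3))


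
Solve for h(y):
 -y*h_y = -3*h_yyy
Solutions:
 h(y) = C1 + Integral(C2*airyai(3^(2/3)*y/3) + C3*airybi(3^(2/3)*y/3), y)


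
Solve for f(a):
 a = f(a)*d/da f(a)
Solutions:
 f(a) = -sqrt(C1 + a^2)
 f(a) = sqrt(C1 + a^2)


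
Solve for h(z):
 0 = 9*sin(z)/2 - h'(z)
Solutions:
 h(z) = C1 - 9*cos(z)/2


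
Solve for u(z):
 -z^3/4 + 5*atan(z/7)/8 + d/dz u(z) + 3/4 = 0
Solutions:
 u(z) = C1 + z^4/16 - 5*z*atan(z/7)/8 - 3*z/4 + 35*log(z^2 + 49)/16


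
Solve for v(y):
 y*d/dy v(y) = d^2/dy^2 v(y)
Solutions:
 v(y) = C1 + C2*erfi(sqrt(2)*y/2)


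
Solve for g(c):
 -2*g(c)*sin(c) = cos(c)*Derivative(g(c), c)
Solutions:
 g(c) = C1*cos(c)^2


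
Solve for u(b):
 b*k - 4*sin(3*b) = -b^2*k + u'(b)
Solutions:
 u(b) = C1 + b^3*k/3 + b^2*k/2 + 4*cos(3*b)/3


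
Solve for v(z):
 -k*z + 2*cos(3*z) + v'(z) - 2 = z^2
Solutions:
 v(z) = C1 + k*z^2/2 + z^3/3 + 2*z - 2*sin(3*z)/3


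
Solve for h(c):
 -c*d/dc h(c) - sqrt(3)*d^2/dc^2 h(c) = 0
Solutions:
 h(c) = C1 + C2*erf(sqrt(2)*3^(3/4)*c/6)


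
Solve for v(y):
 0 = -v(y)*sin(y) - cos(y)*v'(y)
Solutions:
 v(y) = C1*cos(y)


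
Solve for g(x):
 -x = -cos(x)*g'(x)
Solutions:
 g(x) = C1 + Integral(x/cos(x), x)


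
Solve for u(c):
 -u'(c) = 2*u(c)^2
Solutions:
 u(c) = 1/(C1 + 2*c)


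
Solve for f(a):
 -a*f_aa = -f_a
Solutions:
 f(a) = C1 + C2*a^2


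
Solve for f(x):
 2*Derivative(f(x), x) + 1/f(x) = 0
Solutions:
 f(x) = -sqrt(C1 - x)
 f(x) = sqrt(C1 - x)


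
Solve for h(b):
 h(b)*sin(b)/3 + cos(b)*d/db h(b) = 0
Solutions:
 h(b) = C1*cos(b)^(1/3)


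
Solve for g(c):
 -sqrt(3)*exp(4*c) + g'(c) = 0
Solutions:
 g(c) = C1 + sqrt(3)*exp(4*c)/4


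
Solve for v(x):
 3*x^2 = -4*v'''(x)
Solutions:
 v(x) = C1 + C2*x + C3*x^2 - x^5/80


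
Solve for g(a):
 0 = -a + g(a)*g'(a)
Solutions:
 g(a) = -sqrt(C1 + a^2)
 g(a) = sqrt(C1 + a^2)


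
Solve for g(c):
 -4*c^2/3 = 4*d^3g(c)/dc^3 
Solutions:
 g(c) = C1 + C2*c + C3*c^2 - c^5/180


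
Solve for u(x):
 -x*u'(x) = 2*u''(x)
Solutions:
 u(x) = C1 + C2*erf(x/2)


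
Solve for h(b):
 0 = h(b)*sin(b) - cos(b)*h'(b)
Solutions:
 h(b) = C1/cos(b)


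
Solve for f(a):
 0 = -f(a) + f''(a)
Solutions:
 f(a) = C1*exp(-a) + C2*exp(a)


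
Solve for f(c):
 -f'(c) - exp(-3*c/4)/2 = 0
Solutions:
 f(c) = C1 + 2*exp(-3*c/4)/3


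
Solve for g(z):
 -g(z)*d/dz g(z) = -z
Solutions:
 g(z) = -sqrt(C1 + z^2)
 g(z) = sqrt(C1 + z^2)


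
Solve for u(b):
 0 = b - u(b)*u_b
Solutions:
 u(b) = -sqrt(C1 + b^2)
 u(b) = sqrt(C1 + b^2)


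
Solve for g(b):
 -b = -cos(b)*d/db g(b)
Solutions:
 g(b) = C1 + Integral(b/cos(b), b)


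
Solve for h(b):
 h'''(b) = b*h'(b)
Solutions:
 h(b) = C1 + Integral(C2*airyai(b) + C3*airybi(b), b)


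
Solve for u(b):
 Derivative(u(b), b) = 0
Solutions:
 u(b) = C1


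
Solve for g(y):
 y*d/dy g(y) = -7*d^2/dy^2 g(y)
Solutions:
 g(y) = C1 + C2*erf(sqrt(14)*y/14)


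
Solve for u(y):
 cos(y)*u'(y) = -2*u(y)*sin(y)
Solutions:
 u(y) = C1*cos(y)^2


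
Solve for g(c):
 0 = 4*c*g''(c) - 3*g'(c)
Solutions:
 g(c) = C1 + C2*c^(7/4)


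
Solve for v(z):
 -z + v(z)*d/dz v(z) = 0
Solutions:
 v(z) = -sqrt(C1 + z^2)
 v(z) = sqrt(C1 + z^2)


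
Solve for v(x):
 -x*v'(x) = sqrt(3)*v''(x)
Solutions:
 v(x) = C1 + C2*erf(sqrt(2)*3^(3/4)*x/6)


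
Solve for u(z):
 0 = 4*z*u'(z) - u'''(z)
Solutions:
 u(z) = C1 + Integral(C2*airyai(2^(2/3)*z) + C3*airybi(2^(2/3)*z), z)


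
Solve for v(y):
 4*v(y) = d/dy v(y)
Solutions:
 v(y) = C1*exp(4*y)


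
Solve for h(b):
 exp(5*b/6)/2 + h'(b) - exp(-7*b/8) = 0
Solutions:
 h(b) = C1 - 3*exp(5*b/6)/5 - 8*exp(-7*b/8)/7


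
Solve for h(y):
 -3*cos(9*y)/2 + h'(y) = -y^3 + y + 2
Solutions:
 h(y) = C1 - y^4/4 + y^2/2 + 2*y + sin(9*y)/6


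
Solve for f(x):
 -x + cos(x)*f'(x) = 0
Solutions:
 f(x) = C1 + Integral(x/cos(x), x)


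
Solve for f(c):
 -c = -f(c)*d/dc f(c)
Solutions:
 f(c) = -sqrt(C1 + c^2)
 f(c) = sqrt(C1 + c^2)


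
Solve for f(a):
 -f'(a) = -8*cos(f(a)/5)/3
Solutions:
 -8*a/3 - 5*log(sin(f(a)/5) - 1)/2 + 5*log(sin(f(a)/5) + 1)/2 = C1


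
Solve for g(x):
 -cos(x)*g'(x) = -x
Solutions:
 g(x) = C1 + Integral(x/cos(x), x)


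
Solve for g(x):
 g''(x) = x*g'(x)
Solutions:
 g(x) = C1 + C2*erfi(sqrt(2)*x/2)


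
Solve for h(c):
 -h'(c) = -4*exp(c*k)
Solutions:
 h(c) = C1 + 4*exp(c*k)/k


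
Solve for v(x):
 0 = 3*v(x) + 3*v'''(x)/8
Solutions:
 v(x) = C3*exp(-2*x) + (C1*sin(sqrt(3)*x) + C2*cos(sqrt(3)*x))*exp(x)


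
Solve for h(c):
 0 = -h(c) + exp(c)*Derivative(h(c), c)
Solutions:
 h(c) = C1*exp(-exp(-c))


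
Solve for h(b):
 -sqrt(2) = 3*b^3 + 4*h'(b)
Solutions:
 h(b) = C1 - 3*b^4/16 - sqrt(2)*b/4


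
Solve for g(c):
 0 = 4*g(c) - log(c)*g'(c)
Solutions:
 g(c) = C1*exp(4*li(c))


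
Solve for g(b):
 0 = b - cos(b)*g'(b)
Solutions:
 g(b) = C1 + Integral(b/cos(b), b)


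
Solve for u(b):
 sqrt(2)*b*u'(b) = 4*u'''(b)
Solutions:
 u(b) = C1 + Integral(C2*airyai(sqrt(2)*b/2) + C3*airybi(sqrt(2)*b/2), b)


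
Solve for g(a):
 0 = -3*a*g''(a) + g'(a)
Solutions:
 g(a) = C1 + C2*a^(4/3)


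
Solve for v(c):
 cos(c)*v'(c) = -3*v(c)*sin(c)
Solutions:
 v(c) = C1*cos(c)^3


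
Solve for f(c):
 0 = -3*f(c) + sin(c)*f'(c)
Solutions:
 f(c) = C1*(cos(c) - 1)^(3/2)/(cos(c) + 1)^(3/2)


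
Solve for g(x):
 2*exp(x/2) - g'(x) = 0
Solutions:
 g(x) = C1 + 4*exp(x/2)


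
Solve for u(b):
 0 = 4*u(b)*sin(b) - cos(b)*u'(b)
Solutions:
 u(b) = C1/cos(b)^4


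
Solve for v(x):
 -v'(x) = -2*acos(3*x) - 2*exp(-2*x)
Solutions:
 v(x) = C1 + 2*x*acos(3*x) - 2*sqrt(1 - 9*x^2)/3 - exp(-2*x)


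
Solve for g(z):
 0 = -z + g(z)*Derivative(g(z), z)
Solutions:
 g(z) = -sqrt(C1 + z^2)
 g(z) = sqrt(C1 + z^2)


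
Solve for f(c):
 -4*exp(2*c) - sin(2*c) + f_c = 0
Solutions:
 f(c) = C1 + 2*exp(2*c) - cos(2*c)/2


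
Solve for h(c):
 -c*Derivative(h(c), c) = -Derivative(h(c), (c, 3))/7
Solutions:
 h(c) = C1 + Integral(C2*airyai(7^(1/3)*c) + C3*airybi(7^(1/3)*c), c)


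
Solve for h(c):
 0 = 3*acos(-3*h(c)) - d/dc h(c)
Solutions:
 Integral(1/acos(-3*_y), (_y, h(c))) = C1 + 3*c


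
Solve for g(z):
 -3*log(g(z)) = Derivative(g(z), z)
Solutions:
 li(g(z)) = C1 - 3*z


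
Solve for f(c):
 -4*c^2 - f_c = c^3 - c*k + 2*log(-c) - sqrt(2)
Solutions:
 f(c) = C1 - c^4/4 - 4*c^3/3 + c^2*k/2 - 2*c*log(-c) + c*(sqrt(2) + 2)


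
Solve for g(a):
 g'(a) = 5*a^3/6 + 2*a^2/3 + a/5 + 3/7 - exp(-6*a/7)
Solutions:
 g(a) = C1 + 5*a^4/24 + 2*a^3/9 + a^2/10 + 3*a/7 + 7*exp(-6*a/7)/6


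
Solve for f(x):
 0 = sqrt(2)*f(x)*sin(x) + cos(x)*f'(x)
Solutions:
 f(x) = C1*cos(x)^(sqrt(2))


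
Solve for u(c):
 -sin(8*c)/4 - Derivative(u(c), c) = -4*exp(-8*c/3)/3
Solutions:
 u(c) = C1 + cos(8*c)/32 - exp(-8*c/3)/2


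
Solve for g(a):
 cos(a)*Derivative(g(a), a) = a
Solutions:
 g(a) = C1 + Integral(a/cos(a), a)


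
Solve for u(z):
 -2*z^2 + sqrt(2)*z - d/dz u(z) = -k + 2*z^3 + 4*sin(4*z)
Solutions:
 u(z) = C1 + k*z - z^4/2 - 2*z^3/3 + sqrt(2)*z^2/2 + cos(4*z)


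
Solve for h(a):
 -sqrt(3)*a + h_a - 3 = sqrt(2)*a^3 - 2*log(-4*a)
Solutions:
 h(a) = C1 + sqrt(2)*a^4/4 + sqrt(3)*a^2/2 - 2*a*log(-a) + a*(5 - 4*log(2))


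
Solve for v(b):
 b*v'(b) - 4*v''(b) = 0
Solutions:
 v(b) = C1 + C2*erfi(sqrt(2)*b/4)


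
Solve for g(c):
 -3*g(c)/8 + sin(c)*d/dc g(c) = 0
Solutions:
 g(c) = C1*(cos(c) - 1)^(3/16)/(cos(c) + 1)^(3/16)


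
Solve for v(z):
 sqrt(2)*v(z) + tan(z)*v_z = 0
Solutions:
 v(z) = C1/sin(z)^(sqrt(2))
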